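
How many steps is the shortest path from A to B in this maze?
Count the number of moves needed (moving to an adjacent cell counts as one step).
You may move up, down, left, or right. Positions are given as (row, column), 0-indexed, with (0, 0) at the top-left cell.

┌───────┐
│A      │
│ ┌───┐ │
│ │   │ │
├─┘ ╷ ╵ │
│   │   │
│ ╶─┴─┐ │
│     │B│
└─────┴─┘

Using BFS to find shortest path:
Start: (0, 0), End: (3, 3)
Path found:
(0,0) → (0,1) → (0,2) → (0,3) → (1,3) → (2,3) → (3,3)
Number of steps: 6

Solution:

┌───────┐
│A → → ↓│
│ ┌───┐ │
│ │   │↓│
├─┘ ╷ ╵ │
│   │  ↓│
│ ╶─┴─┐ │
│     │B│
└─────┴─┘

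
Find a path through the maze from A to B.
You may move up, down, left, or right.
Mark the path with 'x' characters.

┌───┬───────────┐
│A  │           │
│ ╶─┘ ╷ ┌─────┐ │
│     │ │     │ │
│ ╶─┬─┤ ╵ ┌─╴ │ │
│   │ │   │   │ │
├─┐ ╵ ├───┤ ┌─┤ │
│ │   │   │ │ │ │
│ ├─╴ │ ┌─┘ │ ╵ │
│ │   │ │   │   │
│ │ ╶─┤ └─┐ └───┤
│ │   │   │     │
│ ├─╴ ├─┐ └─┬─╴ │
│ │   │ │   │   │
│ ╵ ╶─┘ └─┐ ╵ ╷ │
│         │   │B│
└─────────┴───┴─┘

Finding the shortest path through the maze:
Path length: 20 steps
Directions: down → right → right → up → right → down → down → right → up → right → right → down → left → down → down → down → right → right → down → down

Solution:

┌───┬───────────┐
│A  │x x        │
│ ╶─┘ ╷ ┌─────┐ │
│x x x│x│x x x│ │
│ ╶─┬─┤ ╵ ┌─╴ │ │
│   │ │x x│x x│ │
├─┐ ╵ ├───┤ ┌─┤ │
│ │   │   │x│ │ │
│ ├─╴ │ ┌─┘ │ ╵ │
│ │   │ │  x│   │
│ │ ╶─┤ └─┐ └───┤
│ │   │   │x x x│
│ ├─╴ ├─┐ └─┬─╴ │
│ │   │ │   │  x│
│ ╵ ╶─┘ └─┐ ╵ ╷ │
│         │   │B│
└─────────┴───┴─┘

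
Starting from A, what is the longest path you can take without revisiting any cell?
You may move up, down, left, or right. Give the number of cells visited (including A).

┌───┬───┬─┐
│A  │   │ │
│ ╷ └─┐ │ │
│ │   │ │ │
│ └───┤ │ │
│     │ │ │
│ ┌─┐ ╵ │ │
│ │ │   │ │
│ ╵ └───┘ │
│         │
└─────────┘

Finding longest simple path using DFS:
Start: (0, 0)
Longest path visits 13 cells
Path: A → down → down → down → down → right → right → right → right → up → up → up → up

Solution:

┌───┬───┬─┐
│A  │   │B│
│ ╷ └─┐ │ │
│↓│   │ │↑│
│ └───┤ │ │
│↓    │ │↑│
│ ┌─┐ ╵ │ │
│↓│ │   │↑│
│ ╵ └───┘ │
│↳ → → → ↑│
└─────────┘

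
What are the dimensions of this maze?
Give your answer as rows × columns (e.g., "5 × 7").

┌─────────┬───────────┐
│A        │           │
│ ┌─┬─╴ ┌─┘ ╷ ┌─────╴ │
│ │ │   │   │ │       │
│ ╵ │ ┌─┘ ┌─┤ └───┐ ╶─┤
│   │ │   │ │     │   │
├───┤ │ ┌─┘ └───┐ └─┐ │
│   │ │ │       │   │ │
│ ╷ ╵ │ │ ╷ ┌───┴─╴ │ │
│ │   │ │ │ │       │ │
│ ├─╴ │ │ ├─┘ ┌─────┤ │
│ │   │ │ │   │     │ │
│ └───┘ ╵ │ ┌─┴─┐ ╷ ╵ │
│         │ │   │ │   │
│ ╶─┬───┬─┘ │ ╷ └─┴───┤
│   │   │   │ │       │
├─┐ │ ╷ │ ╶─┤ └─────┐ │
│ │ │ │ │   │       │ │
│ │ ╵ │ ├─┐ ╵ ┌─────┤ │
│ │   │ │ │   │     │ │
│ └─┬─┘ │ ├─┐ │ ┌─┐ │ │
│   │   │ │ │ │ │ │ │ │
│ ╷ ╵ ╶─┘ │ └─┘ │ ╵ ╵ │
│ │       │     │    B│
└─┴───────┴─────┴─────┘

Counting the maze dimensions:
Rows (vertical): 12
Columns (horizontal): 11
Dimensions: 12 × 11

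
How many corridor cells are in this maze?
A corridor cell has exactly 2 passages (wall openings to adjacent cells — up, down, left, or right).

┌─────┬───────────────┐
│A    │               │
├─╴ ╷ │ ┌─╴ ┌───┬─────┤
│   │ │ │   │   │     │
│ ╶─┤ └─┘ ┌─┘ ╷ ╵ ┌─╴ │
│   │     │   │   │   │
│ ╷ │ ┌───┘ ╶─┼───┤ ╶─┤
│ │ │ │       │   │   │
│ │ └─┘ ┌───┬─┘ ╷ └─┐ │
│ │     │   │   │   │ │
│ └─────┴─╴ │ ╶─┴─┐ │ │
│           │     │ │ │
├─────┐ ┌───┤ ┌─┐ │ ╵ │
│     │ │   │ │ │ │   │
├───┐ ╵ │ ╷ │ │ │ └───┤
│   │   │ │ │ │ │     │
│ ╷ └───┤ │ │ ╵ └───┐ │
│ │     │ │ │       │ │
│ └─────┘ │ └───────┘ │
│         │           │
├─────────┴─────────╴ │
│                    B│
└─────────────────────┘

Counting cells with exactly 2 passages:
Total corridor cells: 101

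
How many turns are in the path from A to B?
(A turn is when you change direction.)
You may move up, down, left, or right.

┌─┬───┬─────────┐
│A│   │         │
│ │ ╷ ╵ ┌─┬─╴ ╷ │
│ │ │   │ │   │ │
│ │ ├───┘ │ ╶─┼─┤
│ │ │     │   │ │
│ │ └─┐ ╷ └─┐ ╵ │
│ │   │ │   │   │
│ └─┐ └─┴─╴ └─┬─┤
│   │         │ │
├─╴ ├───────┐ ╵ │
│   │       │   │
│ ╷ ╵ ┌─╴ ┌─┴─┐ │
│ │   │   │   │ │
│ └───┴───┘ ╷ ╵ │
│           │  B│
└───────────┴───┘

Directions: down, down, down, down, right, down, left, down, down, right, right, right, right, right, up, right, down, right
Number of turns: 9

Solution:

┌─┬───┬─────────┐
│A│   │         │
│ │ ╷ ╵ ┌─┬─╴ ╷ │
│↓│ │   │ │   │ │
│ │ ├───┘ │ ╶─┼─┤
│↓│ │     │   │ │
│ │ └─┐ ╷ └─┐ ╵ │
│↓│   │ │   │   │
│ └─┐ └─┴─╴ └─┬─┤
│↳ ↓│         │ │
├─╴ ├───────┐ ╵ │
│↓ ↲│       │   │
│ ╷ ╵ ┌─╴ ┌─┴─┐ │
│↓│   │   │↱ ↓│ │
│ └───┴───┘ ╷ ╵ │
│↳ → → → → ↑│↳ B│
└───────────┴───┘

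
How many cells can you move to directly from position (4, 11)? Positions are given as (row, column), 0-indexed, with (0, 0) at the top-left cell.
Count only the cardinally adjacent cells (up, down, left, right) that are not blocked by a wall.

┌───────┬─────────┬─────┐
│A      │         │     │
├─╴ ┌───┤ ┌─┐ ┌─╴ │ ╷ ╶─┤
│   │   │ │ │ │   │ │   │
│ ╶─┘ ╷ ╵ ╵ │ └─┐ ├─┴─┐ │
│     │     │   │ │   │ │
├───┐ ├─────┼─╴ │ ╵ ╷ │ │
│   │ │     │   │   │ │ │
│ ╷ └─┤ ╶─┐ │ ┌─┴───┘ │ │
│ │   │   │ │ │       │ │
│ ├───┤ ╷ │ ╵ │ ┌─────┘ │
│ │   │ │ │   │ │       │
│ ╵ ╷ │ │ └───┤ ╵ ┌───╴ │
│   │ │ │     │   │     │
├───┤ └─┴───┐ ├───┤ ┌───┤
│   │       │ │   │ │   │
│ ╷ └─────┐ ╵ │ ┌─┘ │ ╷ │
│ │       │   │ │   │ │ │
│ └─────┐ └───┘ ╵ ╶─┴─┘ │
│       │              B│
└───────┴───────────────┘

Checking passable neighbors of (4, 11):
Neighbors: (3, 11), (5, 11)
Count: 2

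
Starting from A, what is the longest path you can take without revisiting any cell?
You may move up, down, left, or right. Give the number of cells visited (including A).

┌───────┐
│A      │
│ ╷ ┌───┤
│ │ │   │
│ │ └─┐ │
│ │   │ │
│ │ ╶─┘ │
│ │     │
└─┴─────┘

Finding longest simple path using DFS:
Start: (0, 0)
Longest path visits 10 cells
Path: A → right → down → down → down → right → right → up → up → left

Solution:

┌───────┐
│A ↓    │
│ ╷ ┌───┤
│ │↓│B ↰│
│ │ └─┐ │
│ │↓  │↑│
│ │ ╶─┘ │
│ │↳ → ↑│
└─┴─────┘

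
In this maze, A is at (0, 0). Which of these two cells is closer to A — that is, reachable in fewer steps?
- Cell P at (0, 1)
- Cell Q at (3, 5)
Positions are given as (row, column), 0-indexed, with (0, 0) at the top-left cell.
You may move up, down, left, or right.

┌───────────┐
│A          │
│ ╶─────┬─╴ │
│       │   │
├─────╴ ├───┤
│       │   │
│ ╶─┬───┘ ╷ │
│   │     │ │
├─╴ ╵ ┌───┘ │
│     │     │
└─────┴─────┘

Shortest path A → P at (0, 1): 1 steps
Shortest path A → Q at (3, 5): 18 steps

P is closer (1 steps vs 18 steps).

Path to P:

┌───────────┐
│A P        │
│ ╶─────┬─╴ │
│       │   │
├─────╴ ├───┤
│       │   │
│ ╶─┬───┘ ╷ │
│   │     │ │
├─╴ ╵ ┌───┘ │
│     │     │
└─────┴─────┘

Path to Q:

┌───────────┐
│A          │
│ ╶─────┬─╴ │
│↳ → → ↓│   │
├─────╴ ├───┤
│↓ ← ← ↲│↱ ↓│
│ ╶─┬───┘ ╷ │
│↳ ↓│↱ → ↑│Q│
├─╴ ╵ ┌───┘ │
│  ↳ ↑│     │
└─────┴─────┘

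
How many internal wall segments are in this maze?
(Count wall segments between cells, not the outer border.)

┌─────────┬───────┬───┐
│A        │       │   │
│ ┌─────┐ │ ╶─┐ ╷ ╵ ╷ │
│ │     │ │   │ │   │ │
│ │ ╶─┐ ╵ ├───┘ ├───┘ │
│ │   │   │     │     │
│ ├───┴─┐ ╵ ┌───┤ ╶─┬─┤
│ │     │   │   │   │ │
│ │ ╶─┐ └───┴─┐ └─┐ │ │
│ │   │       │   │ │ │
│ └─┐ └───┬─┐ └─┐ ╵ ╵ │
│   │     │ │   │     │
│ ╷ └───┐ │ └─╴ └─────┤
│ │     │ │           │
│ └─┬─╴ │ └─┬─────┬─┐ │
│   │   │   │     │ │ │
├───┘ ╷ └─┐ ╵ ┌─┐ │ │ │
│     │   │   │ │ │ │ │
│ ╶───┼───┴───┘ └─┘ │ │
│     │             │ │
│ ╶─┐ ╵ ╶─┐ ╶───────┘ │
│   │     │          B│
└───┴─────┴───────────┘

Counting internal wall segments:
Total internal walls: 100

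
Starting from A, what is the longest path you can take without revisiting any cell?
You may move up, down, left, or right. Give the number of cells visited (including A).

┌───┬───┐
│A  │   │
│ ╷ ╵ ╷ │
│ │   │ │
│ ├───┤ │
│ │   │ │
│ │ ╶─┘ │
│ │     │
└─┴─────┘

Finding longest simple path using DFS:
Start: (0, 0)
Longest path visits 13 cells
Path: A → right → down → right → up → right → down → down → down → left → left → up → right

Solution:

┌───┬───┐
│A ↓│↱ ↓│
│ ╷ ╵ ╷ │
│ │↳ ↑│↓│
│ ├───┤ │
│ │↱ B│↓│
│ │ ╶─┘ │
│ │↑ ← ↲│
└─┴─────┘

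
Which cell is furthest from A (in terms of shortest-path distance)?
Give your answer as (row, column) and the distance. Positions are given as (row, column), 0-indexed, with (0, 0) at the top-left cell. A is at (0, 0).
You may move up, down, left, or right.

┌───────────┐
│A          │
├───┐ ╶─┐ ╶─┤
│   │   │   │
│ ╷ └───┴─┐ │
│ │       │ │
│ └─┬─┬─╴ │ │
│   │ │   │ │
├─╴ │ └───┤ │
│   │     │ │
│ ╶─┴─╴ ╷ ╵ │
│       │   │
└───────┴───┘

Computing BFS distances from A to all cells:
Furthest cell: (3, 3)
Distance: 30 steps

Path from A to the furthest cell:

┌───────────┐
│A → → → ↓  │
├───┐ ╶─┐ ╶─┤
│↱ ↓│   │↳ ↓│
│ ╷ └───┴─┐ │
│↑│↳ → → ↓│↓│
│ └─┬─┬─╴ │ │
│↑ ↰│ │B ↲│↓│
├─╴ │ └───┤ │
│↱ ↑│  ↓ ↰│↓│
│ ╶─┴─╴ ╷ ╵ │
│↑ ← ← ↲│↑ ↲│
└───────┴───┘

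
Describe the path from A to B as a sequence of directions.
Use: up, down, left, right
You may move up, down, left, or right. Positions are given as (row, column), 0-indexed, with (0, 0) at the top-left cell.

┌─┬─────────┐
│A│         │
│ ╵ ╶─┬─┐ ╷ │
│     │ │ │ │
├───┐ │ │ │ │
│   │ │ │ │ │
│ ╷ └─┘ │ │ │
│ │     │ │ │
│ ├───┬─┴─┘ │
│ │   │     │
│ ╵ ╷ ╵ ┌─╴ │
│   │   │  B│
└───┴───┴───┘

Finding the path and converting it to directions:
Path through cells: (0,0) → (1,0) → (1,1) → (0,1) → (0,2) → (0,3) → (0,4) → (0,5) → (1,5) → (2,5) → (3,5) → (4,5) → (5,5)
Directions: down, right, up, right, right, right, right, down, down, down, down, down

Solution:

┌─┬─────────┐
│A│↱ → → → ↓│
│ ╵ ╶─┬─┐ ╷ │
│↳ ↑  │ │ │↓│
├───┐ │ │ │ │
│   │ │ │ │↓│
│ ╷ └─┘ │ │ │
│ │     │ │↓│
│ ├───┬─┴─┘ │
│ │   │    ↓│
│ ╵ ╷ ╵ ┌─╴ │
│   │   │  B│
└───┴───┴───┘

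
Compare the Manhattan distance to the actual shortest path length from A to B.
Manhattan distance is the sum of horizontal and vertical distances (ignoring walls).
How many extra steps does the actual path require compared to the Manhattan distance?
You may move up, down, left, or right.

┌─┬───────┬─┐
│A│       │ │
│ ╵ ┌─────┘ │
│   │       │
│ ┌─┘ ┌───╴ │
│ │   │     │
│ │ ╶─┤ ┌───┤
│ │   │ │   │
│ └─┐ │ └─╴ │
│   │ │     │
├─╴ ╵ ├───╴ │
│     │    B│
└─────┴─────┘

Manhattan distance: |5 - 0| + |5 - 0| = 10
Actual path length: 24
Extra steps: 24 - 10 = 14

Solution:

┌─┬───────┬─┐
│A│       │ │
│ ╵ ┌─────┘ │
│↓  │↱ → → ↓│
│ ┌─┘ ┌───╴ │
│↓│↱ ↑│↓ ← ↲│
│ │ ╶─┤ ┌───┤
│↓│↑ ↰│↓│   │
│ └─┐ │ └─╴ │
│↳ ↓│↑│↳ → ↓│
├─╴ ╵ ├───╴ │
│  ↳ ↑│    B│
└─────┴─────┘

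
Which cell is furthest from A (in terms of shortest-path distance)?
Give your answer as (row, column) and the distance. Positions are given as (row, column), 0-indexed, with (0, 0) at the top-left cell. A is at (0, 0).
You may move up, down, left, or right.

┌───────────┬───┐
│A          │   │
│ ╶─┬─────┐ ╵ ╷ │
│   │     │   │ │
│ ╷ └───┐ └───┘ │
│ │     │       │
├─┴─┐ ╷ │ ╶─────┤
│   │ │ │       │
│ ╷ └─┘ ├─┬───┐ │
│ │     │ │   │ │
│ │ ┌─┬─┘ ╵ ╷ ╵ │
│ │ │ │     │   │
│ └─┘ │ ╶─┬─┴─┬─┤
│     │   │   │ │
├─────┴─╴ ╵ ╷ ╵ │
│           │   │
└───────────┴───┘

Computing BFS distances from A to all cells:
Furthest cell: (6, 7)
Distance: 35 steps

Path from A to the furthest cell:

┌───────────┬───┐
│A → → → → ↓│↱ ↓│
│ ╶─┬─────┐ ╵ ╷ │
│   │     │↳ ↑│↓│
│ ╷ └───┐ └───┘ │
│ │     │↓ ← ← ↲│
├─┴─┐ ╷ │ ╶─────┤
│   │ │ │↳ → → ↓│
│ ╷ └─┘ ├─┬───┐ │
│ │     │ │↓ ↰│↓│
│ │ ┌─┬─┘ ╵ ╷ ╵ │
│ │ │ │↓ ← ↲│↑ ↲│
│ └─┘ │ ╶─┬─┴─┬─┤
│     │↳ ↓│↱ ↓│B│
├─────┴─╴ ╵ ╷ ╵ │
│        ↳ ↑│↳ ↑│
└───────────┴───┘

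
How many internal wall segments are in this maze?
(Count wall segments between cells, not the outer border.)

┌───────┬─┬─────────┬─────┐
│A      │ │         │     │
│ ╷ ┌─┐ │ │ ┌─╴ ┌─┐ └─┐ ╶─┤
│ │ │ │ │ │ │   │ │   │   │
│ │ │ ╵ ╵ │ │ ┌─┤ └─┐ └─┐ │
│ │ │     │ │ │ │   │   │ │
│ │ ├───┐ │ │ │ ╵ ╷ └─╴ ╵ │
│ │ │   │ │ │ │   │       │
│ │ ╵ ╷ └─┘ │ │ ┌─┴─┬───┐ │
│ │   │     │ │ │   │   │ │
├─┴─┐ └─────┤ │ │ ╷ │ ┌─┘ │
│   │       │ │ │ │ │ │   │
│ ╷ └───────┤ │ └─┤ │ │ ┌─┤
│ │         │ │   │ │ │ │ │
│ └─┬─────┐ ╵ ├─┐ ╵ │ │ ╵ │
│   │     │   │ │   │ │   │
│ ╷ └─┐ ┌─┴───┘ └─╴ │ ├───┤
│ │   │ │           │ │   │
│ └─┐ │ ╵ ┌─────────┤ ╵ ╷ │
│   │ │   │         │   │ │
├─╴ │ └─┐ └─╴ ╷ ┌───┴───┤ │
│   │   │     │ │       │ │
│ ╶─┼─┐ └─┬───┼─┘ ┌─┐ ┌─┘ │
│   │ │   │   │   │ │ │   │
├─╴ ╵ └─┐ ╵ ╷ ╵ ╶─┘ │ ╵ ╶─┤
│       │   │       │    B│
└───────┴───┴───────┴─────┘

Counting internal wall segments:
Total internal walls: 144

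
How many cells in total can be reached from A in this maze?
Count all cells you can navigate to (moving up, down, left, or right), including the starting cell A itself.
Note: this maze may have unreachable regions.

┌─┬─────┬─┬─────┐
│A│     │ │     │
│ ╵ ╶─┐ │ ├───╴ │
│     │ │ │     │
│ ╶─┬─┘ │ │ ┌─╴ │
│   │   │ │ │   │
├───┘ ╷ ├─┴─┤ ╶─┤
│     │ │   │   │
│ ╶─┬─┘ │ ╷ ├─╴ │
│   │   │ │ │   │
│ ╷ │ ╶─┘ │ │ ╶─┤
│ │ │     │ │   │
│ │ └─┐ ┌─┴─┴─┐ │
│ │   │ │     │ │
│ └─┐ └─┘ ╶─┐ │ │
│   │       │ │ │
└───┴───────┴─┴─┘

Using BFS/flood-fill to find all reachable cells from A:
Maze size: 8 × 8 = 64 total cells
20 cell(s) are walled off and cannot be reached from A.
Reachable cells: 44

Reachable region (· marks reachable cells):

┌─┬─────┬─┬─────┐
│A│· · ·│ │     │
│ ╵ ╶─┐ │ ├───╴ │
│· · ·│·│ │     │
│ ╶─┬─┘ │ │ ┌─╴ │
│· ·│· ·│ │ │   │
├───┘ ╷ ├─┴─┤ ╶─┤
│· · ·│·│· ·│   │
│ ╶─┬─┘ │ ╷ ├─╴ │
│· ·│· ·│·│·│   │
│ ╷ │ ╶─┘ │ │ ╶─┤
│·│·│· · ·│·│   │
│ │ └─┐ ┌─┴─┴─┐ │
│·│· ·│·│· · ·│ │
│ └─┐ └─┘ ╶─┐ │ │
│· ·│· · · ·│·│ │
└───┴───────┴─┴─┘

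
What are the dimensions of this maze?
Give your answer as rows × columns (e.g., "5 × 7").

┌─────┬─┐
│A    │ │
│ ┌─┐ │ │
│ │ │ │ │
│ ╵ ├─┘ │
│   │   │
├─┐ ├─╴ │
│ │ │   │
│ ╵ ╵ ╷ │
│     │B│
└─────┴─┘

Counting the maze dimensions:
Rows (vertical): 5
Columns (horizontal): 4
Dimensions: 5 × 4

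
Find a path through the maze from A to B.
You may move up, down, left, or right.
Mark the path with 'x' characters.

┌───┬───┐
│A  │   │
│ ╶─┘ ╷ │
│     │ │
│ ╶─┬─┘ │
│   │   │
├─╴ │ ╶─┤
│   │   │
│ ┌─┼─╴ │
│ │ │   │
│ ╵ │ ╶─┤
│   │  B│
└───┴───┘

Finding the shortest path through the maze:
Path length: 14 steps
Directions: down → right → right → up → right → down → down → left → down → right → down → left → down → right

Solution:

┌───┬───┐
│A  │x x│
│ ╶─┘ ╷ │
│x x x│x│
│ ╶─┬─┘ │
│   │x x│
├─╴ │ ╶─┤
│   │x x│
│ ┌─┼─╴ │
│ │ │x x│
│ ╵ │ ╶─┤
│   │x B│
└───┴───┘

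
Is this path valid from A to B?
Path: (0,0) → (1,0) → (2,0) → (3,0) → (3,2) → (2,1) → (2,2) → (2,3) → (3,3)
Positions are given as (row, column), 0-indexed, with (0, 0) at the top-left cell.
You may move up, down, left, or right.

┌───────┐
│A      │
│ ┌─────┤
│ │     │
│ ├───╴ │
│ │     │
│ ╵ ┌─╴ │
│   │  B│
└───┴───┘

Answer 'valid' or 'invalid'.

Checking path validity:
Result: Invalid move at step 4: cannot move from (3, 0) to (3, 2).

invalid

Correct solution:

┌───────┐
│A      │
│ ┌─────┤
│↓│     │
│ ├───╴ │
│↓│↱ → ↓│
│ ╵ ┌─╴ │
│↳ ↑│  B│
└───┴───┘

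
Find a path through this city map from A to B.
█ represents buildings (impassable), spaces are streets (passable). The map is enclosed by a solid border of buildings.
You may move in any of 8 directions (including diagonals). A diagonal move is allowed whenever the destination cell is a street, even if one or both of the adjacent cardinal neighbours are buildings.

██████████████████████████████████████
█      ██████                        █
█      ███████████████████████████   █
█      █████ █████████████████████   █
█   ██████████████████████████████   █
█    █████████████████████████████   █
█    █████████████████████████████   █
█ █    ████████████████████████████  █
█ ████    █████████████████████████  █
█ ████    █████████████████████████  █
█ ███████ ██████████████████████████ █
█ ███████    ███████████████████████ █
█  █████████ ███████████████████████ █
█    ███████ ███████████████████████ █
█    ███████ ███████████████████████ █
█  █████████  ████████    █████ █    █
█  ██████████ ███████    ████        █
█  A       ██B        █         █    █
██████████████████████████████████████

Finding the shortest path from A to B:
Movement: 8-directional
Path length: 26 steps
Directions: up-left → up → up → up → up → up-left → up → up → up → up → up-right → right → right → down-right → right → down-right → down-right → down-right → down-right → right → down-right → down → down → down → down-right → down

Solution:

██████████████████████████████████████
█      ██████                        █
█      ███████████████████████████   █
█      █████ █████████████████████   █
█   ██████████████████████████████   █
█    █████████████████████████████   █
█ →→↘█████████████████████████████   █
█↗█  →↘████████████████████████████  █
█↑████ ↘  █████████████████████████  █
█↑████  ↘ █████████████████████████  █
█↑███████↘██████████████████████████ █
█↑███████ →↘ ███████████████████████ █
█ ↖█████████↓███████████████████████ █
█ ↑  ███████↓███████████████████████ █
█ ↑  ███████↓███████████████████████ █
█ ↑█████████↘ ████████    █████ █    █
█ ↑██████████↓███████    ████        █
█  A       ██B        █         █    █
██████████████████████████████████████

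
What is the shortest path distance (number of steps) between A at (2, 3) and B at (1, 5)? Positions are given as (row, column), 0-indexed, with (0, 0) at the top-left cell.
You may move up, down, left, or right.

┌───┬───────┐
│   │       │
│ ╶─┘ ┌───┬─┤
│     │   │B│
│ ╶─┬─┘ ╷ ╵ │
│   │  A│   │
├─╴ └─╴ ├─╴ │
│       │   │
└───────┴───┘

Finding path from (2, 3) to (1, 5):
Path: (2,3) → (1,3) → (1,4) → (2,4) → (2,5) → (1,5)
Distance: 5 steps

Solution:

┌───┬───────┐
│   │       │
│ ╶─┘ ┌───┬─┤
│     │↱ ↓│B│
│ ╶─┬─┘ ╷ ╵ │
│   │  A│↳ ↑│
├─╴ └─╴ ├─╴ │
│       │   │
└───────┴───┘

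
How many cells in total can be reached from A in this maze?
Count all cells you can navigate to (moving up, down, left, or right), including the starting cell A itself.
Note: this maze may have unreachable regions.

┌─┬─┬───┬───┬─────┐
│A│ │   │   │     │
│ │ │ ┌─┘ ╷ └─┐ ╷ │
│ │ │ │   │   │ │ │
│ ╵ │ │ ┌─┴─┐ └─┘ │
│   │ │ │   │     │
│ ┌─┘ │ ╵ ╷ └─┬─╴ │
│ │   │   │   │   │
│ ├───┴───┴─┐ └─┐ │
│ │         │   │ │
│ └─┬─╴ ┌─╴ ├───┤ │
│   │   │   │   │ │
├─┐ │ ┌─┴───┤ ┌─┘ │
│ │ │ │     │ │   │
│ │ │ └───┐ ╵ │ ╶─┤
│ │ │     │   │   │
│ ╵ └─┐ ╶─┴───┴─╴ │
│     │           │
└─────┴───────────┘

Using BFS/flood-fill to find all reachable cells from A:
Maze size: 9 × 9 = 81 total cells
64 cell(s) are walled off and cannot be reached from A.
Reachable cells: 17

Reachable region (· marks reachable cells):

┌─┬─┬───┬───┬─────┐
│A│·│   │   │     │
│ │ │ ┌─┘ ╷ └─┐ ╷ │
│·│·│ │   │   │ │ │
│ ╵ │ │ ┌─┴─┐ └─┘ │
│· ·│ │ │   │     │
│ ┌─┘ │ ╵ ╷ └─┬─╴ │
│·│   │   │   │   │
│ ├───┴───┴─┐ └─┐ │
│·│         │   │ │
│ └─┬─╴ ┌─╴ ├───┤ │
│· ·│   │   │   │ │
├─┐ │ ┌─┴───┤ ┌─┘ │
│·│·│ │     │ │   │
│ │ │ └───┐ ╵ │ ╶─┤
│·│·│     │   │   │
│ ╵ └─┐ ╶─┴───┴─╴ │
│· · ·│           │
└─────┴───────────┘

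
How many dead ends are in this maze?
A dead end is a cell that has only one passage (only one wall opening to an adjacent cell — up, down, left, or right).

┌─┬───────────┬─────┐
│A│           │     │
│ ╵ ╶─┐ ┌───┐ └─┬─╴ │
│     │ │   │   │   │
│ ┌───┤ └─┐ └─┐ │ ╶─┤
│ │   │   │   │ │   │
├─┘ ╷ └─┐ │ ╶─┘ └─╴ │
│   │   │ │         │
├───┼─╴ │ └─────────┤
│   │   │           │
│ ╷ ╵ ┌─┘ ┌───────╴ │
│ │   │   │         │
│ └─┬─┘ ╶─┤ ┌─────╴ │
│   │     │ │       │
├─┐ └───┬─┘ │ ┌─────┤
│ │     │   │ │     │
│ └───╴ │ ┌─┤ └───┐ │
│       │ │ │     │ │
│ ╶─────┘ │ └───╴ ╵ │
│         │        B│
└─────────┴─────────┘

Checking each cell for number of passages:

Dead ends found at positions:
  (0, 0)
  (0, 7)
  (1, 2)
  (1, 4)
  (2, 0)
  (2, 6)
  (3, 0)
  (6, 2)
  (6, 4)
  (7, 0)
  (7, 7)
  (8, 5)
Total dead ends: 12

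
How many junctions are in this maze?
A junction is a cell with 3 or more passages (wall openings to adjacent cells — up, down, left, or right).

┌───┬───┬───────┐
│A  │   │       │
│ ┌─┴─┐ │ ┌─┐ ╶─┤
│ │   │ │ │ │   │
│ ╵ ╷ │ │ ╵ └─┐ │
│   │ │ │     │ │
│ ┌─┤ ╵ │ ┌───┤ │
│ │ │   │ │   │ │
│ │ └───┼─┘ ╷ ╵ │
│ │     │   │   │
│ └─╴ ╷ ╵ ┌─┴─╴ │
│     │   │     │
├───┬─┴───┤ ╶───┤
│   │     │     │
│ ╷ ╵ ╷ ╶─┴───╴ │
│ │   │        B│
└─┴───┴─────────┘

Checking each cell for number of passages:

Junctions found (3+ passages):
  (0, 6): 3 passages
  (2, 0): 3 passages
  (2, 4): 3 passages
  (2, 5): 3 passages
  (4, 2): 3 passages
  (4, 7): 3 passages
  (6, 3): 3 passages
Total junctions: 7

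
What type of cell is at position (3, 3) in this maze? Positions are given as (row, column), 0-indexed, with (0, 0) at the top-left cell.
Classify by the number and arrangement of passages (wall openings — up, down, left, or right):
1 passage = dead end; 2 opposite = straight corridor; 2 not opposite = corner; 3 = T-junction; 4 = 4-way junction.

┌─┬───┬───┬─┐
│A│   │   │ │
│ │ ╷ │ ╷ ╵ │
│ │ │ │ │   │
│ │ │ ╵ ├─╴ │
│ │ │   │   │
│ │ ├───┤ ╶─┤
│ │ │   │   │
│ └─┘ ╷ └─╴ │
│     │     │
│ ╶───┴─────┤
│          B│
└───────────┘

Checking cell at (3, 3):
Number of passages: 2
Cell type: corner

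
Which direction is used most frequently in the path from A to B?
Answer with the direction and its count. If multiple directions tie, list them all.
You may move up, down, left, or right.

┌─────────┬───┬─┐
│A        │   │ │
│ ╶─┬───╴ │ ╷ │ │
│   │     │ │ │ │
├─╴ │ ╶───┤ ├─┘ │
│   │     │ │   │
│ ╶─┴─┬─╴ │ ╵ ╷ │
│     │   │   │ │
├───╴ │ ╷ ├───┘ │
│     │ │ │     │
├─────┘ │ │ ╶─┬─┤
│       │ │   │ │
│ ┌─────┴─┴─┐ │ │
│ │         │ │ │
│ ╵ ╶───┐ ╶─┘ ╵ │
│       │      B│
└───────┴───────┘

Directions: right, right, right, right, down, left, left, down, right, right, down, left, down, down, left, left, left, down, down, right, up, right, right, right, down, right, right, right
Counts: {'right': 13, 'down': 8, 'left': 6, 'up': 1}
Most common: right (13 times)

Solution:

┌─────────┬───┬─┐
│A → → → ↓│   │ │
│ ╶─┬───╴ │ ╷ │ │
│   │↓ ← ↲│ │ │ │
├─╴ │ ╶───┤ ├─┘ │
│   │↳ → ↓│ │   │
│ ╶─┴─┬─╴ │ ╵ ╷ │
│     │↓ ↲│   │ │
├───╴ │ ╷ ├───┘ │
│     │↓│ │     │
├─────┘ │ │ ╶─┬─┤
│↓ ← ← ↲│ │   │ │
│ ┌─────┴─┴─┐ │ │
│↓│↱ → → ↓  │ │ │
│ ╵ ╶───┐ ╶─┘ ╵ │
│↳ ↑    │↳ → → B│
└───────┴───────┘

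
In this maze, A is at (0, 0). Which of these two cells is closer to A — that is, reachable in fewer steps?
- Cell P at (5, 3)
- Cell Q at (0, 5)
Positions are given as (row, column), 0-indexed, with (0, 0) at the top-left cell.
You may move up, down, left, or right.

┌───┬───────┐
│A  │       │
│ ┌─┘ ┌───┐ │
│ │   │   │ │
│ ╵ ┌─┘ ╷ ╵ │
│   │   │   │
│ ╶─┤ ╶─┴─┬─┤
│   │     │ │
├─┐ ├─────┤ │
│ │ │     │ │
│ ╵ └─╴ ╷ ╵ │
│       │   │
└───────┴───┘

Shortest path A → P at (5, 3): 8 steps
Shortest path A → Q at (0, 5): 9 steps

P is closer (8 steps vs 9 steps).

Path to P:

┌───┬───────┐
│A  │       │
│ ┌─┘ ┌───┐ │
│↓│   │   │ │
│ ╵ ┌─┘ ╷ ╵ │
│↓  │   │   │
│ ╶─┤ ╶─┴─┬─┤
│↳ ↓│     │ │
├─┐ ├─────┤ │
│ │↓│     │ │
│ ╵ └─╴ ╷ ╵ │
│  ↳ → P│   │
└───────┴───┘

Path to Q:

┌───┬───────┐
│A  │↱ → → Q│
│ ┌─┘ ┌───┐ │
│↓│↱ ↑│   │ │
│ ╵ ┌─┘ ╷ ╵ │
│↳ ↑│   │   │
│ ╶─┤ ╶─┴─┬─┤
│   │     │ │
├─┐ ├─────┤ │
│ │ │     │ │
│ ╵ └─╴ ╷ ╵ │
│       │   │
└───────┴───┘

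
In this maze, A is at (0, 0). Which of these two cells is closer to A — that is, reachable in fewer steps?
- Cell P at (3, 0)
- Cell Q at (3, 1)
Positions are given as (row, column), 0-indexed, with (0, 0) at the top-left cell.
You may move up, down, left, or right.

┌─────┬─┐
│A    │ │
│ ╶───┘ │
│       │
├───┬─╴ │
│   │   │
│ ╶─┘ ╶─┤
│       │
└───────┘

Shortest path A → P at (3, 0): 9 steps
Shortest path A → Q at (3, 1): 8 steps

Q is closer (8 steps vs 9 steps).

Path to P:

┌─────┬─┐
│A    │ │
│ ╶───┘ │
│↳ → → ↓│
├───┬─╴ │
│   │↓ ↲│
│ ╶─┘ ╶─┤
│P ← ↲  │
└───────┘

Path to Q:

┌─────┬─┐
│A    │ │
│ ╶───┘ │
│↳ → → ↓│
├───┬─╴ │
│   │↓ ↲│
│ ╶─┘ ╶─┤
│  Q ↲  │
└───────┘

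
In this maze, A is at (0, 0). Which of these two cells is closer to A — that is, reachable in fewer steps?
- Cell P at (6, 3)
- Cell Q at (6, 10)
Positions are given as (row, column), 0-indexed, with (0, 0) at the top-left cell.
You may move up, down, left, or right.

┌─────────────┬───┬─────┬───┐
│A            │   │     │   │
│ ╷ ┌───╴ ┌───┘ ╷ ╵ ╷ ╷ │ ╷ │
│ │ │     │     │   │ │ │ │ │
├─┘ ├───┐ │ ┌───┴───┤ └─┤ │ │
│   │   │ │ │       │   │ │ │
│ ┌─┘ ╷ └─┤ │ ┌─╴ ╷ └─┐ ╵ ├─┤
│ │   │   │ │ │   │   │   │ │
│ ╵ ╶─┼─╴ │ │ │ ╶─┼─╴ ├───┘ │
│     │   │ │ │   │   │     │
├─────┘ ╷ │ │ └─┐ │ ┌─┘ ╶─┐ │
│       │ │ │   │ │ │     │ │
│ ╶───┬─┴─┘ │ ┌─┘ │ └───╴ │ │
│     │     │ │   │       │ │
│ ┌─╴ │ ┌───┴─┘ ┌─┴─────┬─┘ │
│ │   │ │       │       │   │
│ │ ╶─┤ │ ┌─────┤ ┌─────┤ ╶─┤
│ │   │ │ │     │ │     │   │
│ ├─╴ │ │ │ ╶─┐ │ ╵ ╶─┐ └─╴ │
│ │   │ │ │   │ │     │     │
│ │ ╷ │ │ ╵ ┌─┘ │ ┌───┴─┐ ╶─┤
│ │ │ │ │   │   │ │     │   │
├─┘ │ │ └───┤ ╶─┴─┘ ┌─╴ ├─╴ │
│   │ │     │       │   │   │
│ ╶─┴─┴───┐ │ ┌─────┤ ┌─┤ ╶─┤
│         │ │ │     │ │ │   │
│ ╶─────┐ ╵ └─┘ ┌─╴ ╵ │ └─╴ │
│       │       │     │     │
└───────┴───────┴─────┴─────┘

Shortest path A → P at (6, 3): 47 steps
Shortest path A → Q at (6, 10): 86 steps

P is closer (47 steps vs 86 steps).

Path to P:

┌─────────────┬───┬─────┬───┐
│A ↓          │   │     │   │
│ ╷ ┌───╴ ┌───┘ ╷ ╵ ╷ ╷ │ ╷ │
│ │↓│     │     │   │ │ │ │ │
├─┘ ├───┐ │ ┌───┴───┤ └─┤ │ │
│↓ ↲│↱ ↓│ │ │       │   │ │ │
│ ┌─┘ ╷ └─┤ │ ┌─╴ ╷ └─┐ ╵ ├─┤
│↓│↱ ↑│↳ ↓│ │ │   │   │   │ │
│ ╵ ╶─┼─╴ │ │ │ ╶─┼─╴ ├───┘ │
│↳ ↑  │↓ ↲│ │ │   │   │     │
├─────┘ ╷ │ │ └─┐ │ ┌─┘ ╶─┐ │
│↓ ← ← ↲│ │ │   │ │ │     │ │
│ ╶───┬─┴─┘ │ ┌─┘ │ └───╴ │ │
│↳ → ↓│P    │ │   │       │ │
│ ┌─╴ │ ┌───┴─┘ ┌─┴─────┬─┘ │
│ │↓ ↲│↑│       │       │   │
│ │ ╶─┤ │ ┌─────┤ ┌─────┤ ╶─┤
│ │↳ ↓│↑│ │     │ │     │   │
│ ├─╴ │ │ │ ╶─┐ │ ╵ ╶─┐ └─╴ │
│ │↓ ↲│↑│ │   │ │     │     │
│ │ ╷ │ │ ╵ ┌─┘ │ ┌───┴─┐ ╶─┤
│ │↓│ │↑│   │   │ │     │   │
├─┘ │ │ └───┤ ╶─┴─┘ ┌─╴ ├─╴ │
│↓ ↲│ │↑ ← ↰│       │   │   │
│ ╶─┴─┴───┐ │ ┌─────┤ ┌─┤ ╶─┤
│↳ → → → ↓│↑│ │     │ │ │   │
│ ╶─────┐ ╵ └─┘ ┌─╴ ╵ │ └─╴ │
│       │↳ ↑    │     │     │
└───────┴───────┴─────┴─────┘

Path to Q:

┌─────────────┬───┬─────┬───┐
│A ↓          │   │     │   │
│ ╷ ┌───╴ ┌───┘ ╷ ╵ ╷ ╷ │ ╷ │
│ │↓│     │     │   │ │ │ │ │
├─┘ ├───┐ │ ┌───┴───┤ └─┤ │ │
│↓ ↲│↱ ↓│ │ │    ↱ ↓│   │ │ │
│ ┌─┘ ╷ └─┤ │ ┌─╴ ╷ └─┐ ╵ ├─┤
│↓│↱ ↑│↳ ↓│ │ │↱ ↑│↳ ↓│   │ │
│ ╵ ╶─┼─╴ │ │ │ ╶─┼─╴ ├───┘ │
│↳ ↑  │↓ ↲│ │ │↑ ↰│↓ ↲│     │
├─────┘ ╷ │ │ └─┐ │ ┌─┘ ╶─┐ │
│↓ ← ← ↲│ │ │   │↑│↓│     │ │
│ ╶───┬─┴─┘ │ ┌─┘ │ └───╴ │ │
│↳ → ↓│     │ │↱ ↑│↳ Q    │ │
│ ┌─╴ │ ┌───┴─┘ ┌─┴─────┬─┘ │
│ │↓ ↲│ │↱ → → ↑│       │   │
│ │ ╶─┤ │ ┌─────┤ ┌─────┤ ╶─┤
│ │↳ ↓│ │↑│↓ ← ↰│ │     │   │
│ ├─╴ │ │ │ ╶─┐ │ ╵ ╶─┐ └─╴ │
│ │↓ ↲│ │↑│↓  │↑│     │     │
│ │ ╷ │ │ ╵ ┌─┘ │ ┌───┴─┐ ╶─┤
│ │↓│ │ │↑ ↲│↱ ↑│ │↓ ← ↰│   │
├─┘ │ │ └───┤ ╶─┴─┘ ┌─╴ ├─╴ │
│↓ ↲│ │     │↑ ← ← ↲│↱ ↑│   │
│ ╶─┴─┴───┐ │ ┌─────┤ ┌─┤ ╶─┤
│↳ → → → ↓│ │ │↱ → ↓│↑│ │   │
│ ╶─────┐ ╵ └─┘ ┌─╴ ╵ │ └─╴ │
│       │↳ → → ↑│  ↳ ↑│     │
└───────┴───────┴─────┴─────┘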